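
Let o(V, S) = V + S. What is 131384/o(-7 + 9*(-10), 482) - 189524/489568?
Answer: 1460191713/4283720 ≈ 340.87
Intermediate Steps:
o(V, S) = S + V
131384/o(-7 + 9*(-10), 482) - 189524/489568 = 131384/(482 + (-7 + 9*(-10))) - 189524/489568 = 131384/(482 + (-7 - 90)) - 189524*1/489568 = 131384/(482 - 97) - 47381/122392 = 131384/385 - 47381/122392 = 131384*(1/385) - 47381/122392 = 11944/35 - 47381/122392 = 1460191713/4283720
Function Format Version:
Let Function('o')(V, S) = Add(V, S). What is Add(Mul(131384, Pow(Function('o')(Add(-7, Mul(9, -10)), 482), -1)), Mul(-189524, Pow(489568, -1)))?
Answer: Rational(1460191713, 4283720) ≈ 340.87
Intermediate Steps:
Function('o')(V, S) = Add(S, V)
Add(Mul(131384, Pow(Function('o')(Add(-7, Mul(9, -10)), 482), -1)), Mul(-189524, Pow(489568, -1))) = Add(Mul(131384, Pow(Add(482, Add(-7, Mul(9, -10))), -1)), Mul(-189524, Pow(489568, -1))) = Add(Mul(131384, Pow(Add(482, Add(-7, -90)), -1)), Mul(-189524, Rational(1, 489568))) = Add(Mul(131384, Pow(Add(482, -97), -1)), Rational(-47381, 122392)) = Add(Mul(131384, Pow(385, -1)), Rational(-47381, 122392)) = Add(Mul(131384, Rational(1, 385)), Rational(-47381, 122392)) = Add(Rational(11944, 35), Rational(-47381, 122392)) = Rational(1460191713, 4283720)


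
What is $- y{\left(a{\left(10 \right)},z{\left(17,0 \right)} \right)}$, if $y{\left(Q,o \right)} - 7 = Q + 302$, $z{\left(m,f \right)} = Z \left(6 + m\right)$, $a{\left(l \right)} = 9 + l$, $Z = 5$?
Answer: $-328$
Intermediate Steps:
$z{\left(m,f \right)} = 30 + 5 m$ ($z{\left(m,f \right)} = 5 \left(6 + m\right) = 30 + 5 m$)
$y{\left(Q,o \right)} = 309 + Q$ ($y{\left(Q,o \right)} = 7 + \left(Q + 302\right) = 7 + \left(302 + Q\right) = 309 + Q$)
$- y{\left(a{\left(10 \right)},z{\left(17,0 \right)} \right)} = - (309 + \left(9 + 10\right)) = - (309 + 19) = \left(-1\right) 328 = -328$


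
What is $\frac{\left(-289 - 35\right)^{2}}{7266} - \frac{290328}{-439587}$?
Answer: $\frac{2680867120}{177446619} \approx 15.108$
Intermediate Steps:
$\frac{\left(-289 - 35\right)^{2}}{7266} - \frac{290328}{-439587} = \left(-324\right)^{2} \cdot \frac{1}{7266} - - \frac{96776}{146529} = 104976 \cdot \frac{1}{7266} + \frac{96776}{146529} = \frac{17496}{1211} + \frac{96776}{146529} = \frac{2680867120}{177446619}$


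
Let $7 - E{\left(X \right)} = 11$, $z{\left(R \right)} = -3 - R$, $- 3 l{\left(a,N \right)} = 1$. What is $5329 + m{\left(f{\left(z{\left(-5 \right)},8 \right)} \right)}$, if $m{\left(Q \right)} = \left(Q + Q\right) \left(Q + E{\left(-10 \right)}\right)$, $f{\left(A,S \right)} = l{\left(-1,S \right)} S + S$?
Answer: $\frac{48089}{9} \approx 5343.2$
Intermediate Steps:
$l{\left(a,N \right)} = - \frac{1}{3}$ ($l{\left(a,N \right)} = \left(- \frac{1}{3}\right) 1 = - \frac{1}{3}$)
$f{\left(A,S \right)} = \frac{2 S}{3}$ ($f{\left(A,S \right)} = - \frac{S}{3} + S = \frac{2 S}{3}$)
$E{\left(X \right)} = -4$ ($E{\left(X \right)} = 7 - 11 = -4$)
$m{\left(Q \right)} = 2 Q \left(-4 + Q\right)$ ($m{\left(Q \right)} = \left(Q + Q\right) \left(Q - 4\right) = 2 Q \left(-4 + Q\right)$)
$5329 + m{\left(f{\left(z{\left(-5 \right)},8 \right)} \right)} = 5329 + 2 \cdot \frac{2}{3} \cdot 8 \left(-4 + \frac{2}{3} \cdot 8\right) = 5329 + 2 \cdot \frac{16}{3} \left(-4 + \frac{16}{3}\right) = 5329 + 2 \cdot \frac{16}{3} \cdot \frac{4}{3} = 5329 + \frac{128}{9} = \frac{48089}{9}$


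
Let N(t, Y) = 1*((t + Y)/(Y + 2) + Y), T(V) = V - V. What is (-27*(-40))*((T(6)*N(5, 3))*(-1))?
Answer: 0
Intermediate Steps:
T(V) = 0
N(t, Y) = Y + (Y + t)/(2 + Y) (N(t, Y) = 1*((Y + t)/(2 + Y) + Y) = 1*(Y + (Y + t)/(2 + Y)) = Y + (Y + t)/(2 + Y))
(-27*(-40))*((T(6)*N(5, 3))*(-1)) = (-27*(-40))*((0*((5 + 3² + 3*3)/(2 + 3)))*(-1)) = 1080*((0*((5 + 9 + 9)/5))*(-1)) = 1080*((0*((⅕)*23))*(-1)) = 1080*((0*(23/5))*(-1)) = 1080*(0*(-1)) = 1080*0 = 0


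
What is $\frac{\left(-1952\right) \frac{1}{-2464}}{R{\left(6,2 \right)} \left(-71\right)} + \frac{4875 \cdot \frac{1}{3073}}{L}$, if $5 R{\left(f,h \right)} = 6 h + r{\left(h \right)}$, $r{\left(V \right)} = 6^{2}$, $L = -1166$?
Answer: $- \frac{15403435}{6105633072} \approx -0.0025228$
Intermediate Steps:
$r{\left(V \right)} = 36$
$R{\left(f,h \right)} = \frac{36}{5} + \frac{6 h}{5}$ ($R{\left(f,h \right)} = \frac{6 h + 36}{5} = \frac{36 + 6 h}{5} = \frac{36}{5} + \frac{6 h}{5}$)
$\frac{\left(-1952\right) \frac{1}{-2464}}{R{\left(6,2 \right)} \left(-71\right)} + \frac{4875 \cdot \frac{1}{3073}}{L} = \frac{\left(-1952\right) \frac{1}{-2464}}{\left(\frac{36}{5} + \frac{6}{5} \cdot 2\right) \left(-71\right)} + \frac{4875 \cdot \frac{1}{3073}}{-1166} = \frac{\left(-1952\right) \left(- \frac{1}{2464}\right)}{\left(\frac{36}{5} + \frac{12}{5}\right) \left(-71\right)} + 4875 \cdot \frac{1}{3073} \left(- \frac{1}{1166}\right) = \frac{61}{77 \cdot \frac{48}{5} \left(-71\right)} + \frac{4875}{3073} \left(- \frac{1}{1166}\right) = \frac{61}{77 \left(- \frac{3408}{5}\right)} - \frac{4875}{3583118} = \frac{61}{77} \left(- \frac{5}{3408}\right) - \frac{4875}{3583118} = - \frac{305}{262416} - \frac{4875}{3583118} = - \frac{15403435}{6105633072}$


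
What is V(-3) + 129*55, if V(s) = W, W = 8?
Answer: 7103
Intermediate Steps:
V(s) = 8
V(-3) + 129*55 = 8 + 129*55 = 8 + 7095 = 7103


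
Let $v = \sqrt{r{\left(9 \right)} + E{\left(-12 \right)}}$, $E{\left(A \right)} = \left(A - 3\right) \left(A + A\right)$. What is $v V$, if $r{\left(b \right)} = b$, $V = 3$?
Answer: $9 \sqrt{41} \approx 57.628$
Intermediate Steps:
$E{\left(A \right)} = 2 A \left(-3 + A\right)$ ($E{\left(A \right)} = \left(-3 + A\right) 2 A = 2 A \left(-3 + A\right)$)
$v = 3 \sqrt{41}$ ($v = \sqrt{9 + 2 \left(-12\right) \left(-3 - 12\right)} = \sqrt{9 + 2 \left(-12\right) \left(-15\right)} = \sqrt{9 + 360} = \sqrt{369} = 3 \sqrt{41} \approx 19.209$)
$v V = 3 \sqrt{41} \cdot 3 = 9 \sqrt{41}$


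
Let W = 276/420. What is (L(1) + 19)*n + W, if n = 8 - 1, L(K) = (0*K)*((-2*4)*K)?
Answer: 4678/35 ≈ 133.66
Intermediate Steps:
W = 23/35 (W = 276*(1/420) = 23/35 ≈ 0.65714)
L(K) = 0 (L(K) = 0*(-8*K) = 0)
n = 7
(L(1) + 19)*n + W = (0 + 19)*7 + 23/35 = 19*7 + 23/35 = 133 + 23/35 = 4678/35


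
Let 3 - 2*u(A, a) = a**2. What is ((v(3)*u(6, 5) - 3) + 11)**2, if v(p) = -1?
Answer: 361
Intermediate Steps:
u(A, a) = 3/2 - a**2/2
((v(3)*u(6, 5) - 3) + 11)**2 = ((-(3/2 - 1/2*5**2) - 3) + 11)**2 = ((-(3/2 - 1/2*25) - 3) + 11)**2 = ((-(3/2 - 25/2) - 3) + 11)**2 = ((-1*(-11) - 3) + 11)**2 = ((11 - 3) + 11)**2 = (8 + 11)**2 = 19**2 = 361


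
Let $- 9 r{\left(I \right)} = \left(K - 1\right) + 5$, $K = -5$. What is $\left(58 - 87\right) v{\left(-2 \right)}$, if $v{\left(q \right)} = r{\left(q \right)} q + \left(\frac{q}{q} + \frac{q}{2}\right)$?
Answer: $\frac{58}{9} \approx 6.4444$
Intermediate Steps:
$r{\left(I \right)} = \frac{1}{9}$ ($r{\left(I \right)} = - \frac{\left(-5 - 1\right) + 5}{9} = - \frac{-6 + 5}{9} = \left(- \frac{1}{9}\right) \left(-1\right) = \frac{1}{9}$)
$v{\left(q \right)} = 1 + \frac{11 q}{18}$ ($v{\left(q \right)} = \frac{q}{9} + \left(\frac{q}{q} + \frac{q}{2}\right) = \frac{q}{9} + \left(1 + q \frac{1}{2}\right) = \frac{q}{9} + \left(1 + \frac{q}{2}\right) = 1 + \frac{11 q}{18}$)
$\left(58 - 87\right) v{\left(-2 \right)} = \left(58 - 87\right) \left(1 + \frac{11}{18} \left(-2\right)\right) = - 29 \left(1 - \frac{11}{9}\right) = \left(-29\right) \left(- \frac{2}{9}\right) = \frac{58}{9}$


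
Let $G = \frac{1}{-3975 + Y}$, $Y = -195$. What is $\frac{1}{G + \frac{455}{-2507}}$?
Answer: $- \frac{10454190}{1899857} \approx -5.5026$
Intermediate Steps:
$G = - \frac{1}{4170}$ ($G = \frac{1}{-3975 - 195} = \frac{1}{-4170} = - \frac{1}{4170} \approx -0.00023981$)
$\frac{1}{G + \frac{455}{-2507}} = \frac{1}{- \frac{1}{4170} + \frac{455}{-2507}} = \frac{1}{- \frac{1}{4170} + 455 \left(- \frac{1}{2507}\right)} = \frac{1}{- \frac{1}{4170} - \frac{455}{2507}} = \frac{1}{- \frac{1899857}{10454190}} = - \frac{10454190}{1899857}$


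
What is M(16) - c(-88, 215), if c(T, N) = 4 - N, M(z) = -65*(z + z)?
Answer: -1869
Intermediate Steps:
M(z) = -130*z
M(16) - c(-88, 215) = -130*16 - (4 - 1*215) = -2080 - (4 - 215) = -2080 - 1*(-211) = -2080 + 211 = -1869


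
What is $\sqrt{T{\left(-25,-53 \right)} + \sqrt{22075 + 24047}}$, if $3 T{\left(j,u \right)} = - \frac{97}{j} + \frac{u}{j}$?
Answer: $\sqrt{2 + \sqrt{46122}} \approx 14.723$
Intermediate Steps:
$T{\left(j,u \right)} = - \frac{97}{3 j} + \frac{u}{3 j}$ ($T{\left(j,u \right)} = \frac{- \frac{97}{j} + \frac{u}{j}}{3} = - \frac{97}{3 j} + \frac{u}{3 j}$)
$\sqrt{T{\left(-25,-53 \right)} + \sqrt{22075 + 24047}} = \sqrt{\frac{-97 - 53}{3 \left(-25\right)} + \sqrt{22075 + 24047}} = \sqrt{\frac{1}{3} \left(- \frac{1}{25}\right) \left(-150\right) + \sqrt{46122}} = \sqrt{2 + \sqrt{46122}}$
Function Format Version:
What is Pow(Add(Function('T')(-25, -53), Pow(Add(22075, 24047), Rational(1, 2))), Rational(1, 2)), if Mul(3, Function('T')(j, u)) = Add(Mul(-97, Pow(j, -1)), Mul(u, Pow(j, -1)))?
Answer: Pow(Add(2, Pow(46122, Rational(1, 2))), Rational(1, 2)) ≈ 14.723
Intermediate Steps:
Function('T')(j, u) = Add(Mul(Rational(-97, 3), Pow(j, -1)), Mul(Rational(1, 3), u, Pow(j, -1))) (Function('T')(j, u) = Mul(Rational(1, 3), Add(Mul(-97, Pow(j, -1)), Mul(u, Pow(j, -1)))) = Add(Mul(Rational(-97, 3), Pow(j, -1)), Mul(Rational(1, 3), u, Pow(j, -1))))
Pow(Add(Function('T')(-25, -53), Pow(Add(22075, 24047), Rational(1, 2))), Rational(1, 2)) = Pow(Add(Mul(Rational(1, 3), Pow(-25, -1), Add(-97, -53)), Pow(Add(22075, 24047), Rational(1, 2))), Rational(1, 2)) = Pow(Add(Mul(Rational(1, 3), Rational(-1, 25), -150), Pow(46122, Rational(1, 2))), Rational(1, 2)) = Pow(Add(2, Pow(46122, Rational(1, 2))), Rational(1, 2))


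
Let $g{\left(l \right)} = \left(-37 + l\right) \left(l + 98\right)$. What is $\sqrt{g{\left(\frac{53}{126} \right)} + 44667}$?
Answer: $\frac{\sqrt{651977083}}{126} \approx 202.65$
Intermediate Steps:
$g{\left(l \right)} = \left(-37 + l\right) \left(98 + l\right)$
$\sqrt{g{\left(\frac{53}{126} \right)} + 44667} = \sqrt{\left(-3626 + \left(\frac{53}{126}\right)^{2} + 61 \cdot \frac{53}{126}\right) + 44667} = \sqrt{\left(-3626 + \frac{2809}{15876} + \frac{3233}{126}\right) + 44667} = \sqrt{- \frac{57156209}{15876} + 44667} = \sqrt{\frac{651977083}{15876}} = \frac{\sqrt{651977083}}{126}$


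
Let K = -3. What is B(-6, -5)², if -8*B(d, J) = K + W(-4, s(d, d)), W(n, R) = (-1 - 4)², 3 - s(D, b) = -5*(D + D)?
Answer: 121/16 ≈ 7.5625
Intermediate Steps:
s(D, b) = 3 + 10*D (s(D, b) = 3 - (-5)*(D + D) = 3 - (-5)*2*D = 3 - (-10)*D = 3 + 10*D)
W(n, R) = 25 (W(n, R) = (-5)² = 25)
B(d, J) = -11/4 (B(d, J) = -(-3 + 25)/8 = -⅛*22 = -11/4)
B(-6, -5)² = (-11/4)² = 121/16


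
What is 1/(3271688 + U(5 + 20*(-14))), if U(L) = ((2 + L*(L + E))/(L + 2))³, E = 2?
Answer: -20346417/356608581139637 ≈ -5.7055e-8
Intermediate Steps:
U(L) = (2 + L*(2 + L))³/(2 + L)³ (U(L) = ((2 + L*(L + 2))/(L + 2))³ = ((2 + L*(2 + L))/(2 + L))³ = (2 + L*(2 + L))³/(2 + L)³)
1/(3271688 + U(5 + 20*(-14))) = 1/(3271688 + (2 + (5 + 20*(-14))² + 2*(5 + 20*(-14)))³/(2 + (5 + 20*(-14)))³) = 1/(3271688 + (2 + (5 - 280)² + 2*(5 - 280))³/(2 + (5 - 280))³) = 1/(3271688 + (2 + (-275)² + 2*(-275))³/(2 - 275)³) = 1/(3271688 + (2 + 75625 - 550)³/(-273)³) = 1/(3271688 - 1/20346417*75077³) = 1/(3271688 - 1/20346417*423175709481533) = 1/(3271688 - 423175709481533/20346417) = 1/(-356608581139637/20346417) = -20346417/356608581139637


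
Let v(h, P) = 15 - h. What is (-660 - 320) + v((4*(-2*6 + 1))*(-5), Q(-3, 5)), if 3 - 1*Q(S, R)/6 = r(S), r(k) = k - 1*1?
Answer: -1185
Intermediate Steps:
r(k) = -1 + k (r(k) = k - 1 = -1 + k)
Q(S, R) = 24 - 6*S (Q(S, R) = 18 - 6*(-1 + S) = 18 + (6 - 6*S) = 24 - 6*S)
(-660 - 320) + v((4*(-2*6 + 1))*(-5), Q(-3, 5)) = (-660 - 320) + (15 - 4*(-2*6 + 1)*(-5)) = -980 + (15 - 4*(-12 + 1)*(-5)) = -980 + (15 - 4*(-11)*(-5)) = -980 + (15 - (-44)*(-5)) = -980 + (15 - 1*220) = -980 + (15 - 220) = -980 - 205 = -1185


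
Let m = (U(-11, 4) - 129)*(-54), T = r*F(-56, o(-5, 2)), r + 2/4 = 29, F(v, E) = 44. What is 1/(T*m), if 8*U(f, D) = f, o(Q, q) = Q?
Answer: 2/17656947 ≈ 1.1327e-7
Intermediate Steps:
U(f, D) = f/8
r = 57/2 (r = -½ + 29 = 57/2 ≈ 28.500)
T = 1254 (T = (57/2)*44 = 1254)
m = 28161/4 (m = ((⅛)*(-11) - 129)*(-54) = (-11/8 - 129)*(-54) = -1043/8*(-54) = 28161/4 ≈ 7040.3)
1/(T*m) = 1/(1254*(28161/4)) = (1/1254)*(4/28161) = 2/17656947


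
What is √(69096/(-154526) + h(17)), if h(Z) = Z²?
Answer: √1722536785717/77263 ≈ 16.987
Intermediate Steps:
√(69096/(-154526) + h(17)) = √(69096/(-154526) + 17²) = √(69096*(-1/154526) + 289) = √(-34548/77263 + 289) = √(22294459/77263) = √1722536785717/77263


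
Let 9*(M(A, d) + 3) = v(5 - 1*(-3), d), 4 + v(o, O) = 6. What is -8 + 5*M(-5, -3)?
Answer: -197/9 ≈ -21.889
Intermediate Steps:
v(o, O) = 2 (v(o, O) = -4 + 6 = 2)
M(A, d) = -25/9 (M(A, d) = -3 + (⅑)*2 = -3 + 2/9 = -25/9)
-8 + 5*M(-5, -3) = -8 + 5*(-25/9) = -8 - 125/9 = -197/9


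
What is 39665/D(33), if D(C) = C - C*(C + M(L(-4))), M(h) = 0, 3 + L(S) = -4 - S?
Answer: -39665/1056 ≈ -37.562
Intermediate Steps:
L(S) = -7 - S (L(S) = -3 + (-4 - S) = -7 - S)
D(C) = C - C² (D(C) = C - C*(C + 0) = C - C*C = C - C²)
39665/D(33) = 39665/((33*(1 - 1*33))) = 39665/((33*(1 - 33))) = 39665/((33*(-32))) = 39665/(-1056) = 39665*(-1/1056) = -39665/1056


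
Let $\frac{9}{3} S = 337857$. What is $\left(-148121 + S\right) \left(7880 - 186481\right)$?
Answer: $6340692702$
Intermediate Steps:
$S = 112619$ ($S = \frac{1}{3} \cdot 337857 = 112619$)
$\left(-148121 + S\right) \left(7880 - 186481\right) = \left(-148121 + 112619\right) \left(7880 - 186481\right) = \left(-35502\right) \left(-178601\right) = 6340692702$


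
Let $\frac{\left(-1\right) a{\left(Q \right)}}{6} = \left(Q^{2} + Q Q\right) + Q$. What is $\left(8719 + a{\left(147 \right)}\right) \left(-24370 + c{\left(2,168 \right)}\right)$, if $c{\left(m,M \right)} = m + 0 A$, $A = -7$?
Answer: $6127845328$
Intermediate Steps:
$c{\left(m,M \right)} = m$ ($c{\left(m,M \right)} = m + 0 \left(-7\right) = m + 0 = m$)
$a{\left(Q \right)} = - 12 Q^{2} - 6 Q$ ($a{\left(Q \right)} = - 6 \left(\left(Q^{2} + Q Q\right) + Q\right) = - 6 \left(\left(Q^{2} + Q^{2}\right) + Q\right) = - 6 \left(2 Q^{2} + Q\right) = - 6 \left(Q + 2 Q^{2}\right) = - 12 Q^{2} - 6 Q$)
$\left(8719 + a{\left(147 \right)}\right) \left(-24370 + c{\left(2,168 \right)}\right) = \left(8719 - 882 \left(1 + 2 \cdot 147\right)\right) \left(-24370 + 2\right) = \left(8719 - 882 \left(1 + 294\right)\right) \left(-24368\right) = \left(8719 - 882 \cdot 295\right) \left(-24368\right) = \left(8719 - 260190\right) \left(-24368\right) = \left(-251471\right) \left(-24368\right) = 6127845328$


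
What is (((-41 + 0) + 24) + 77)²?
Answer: 3600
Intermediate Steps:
(((-41 + 0) + 24) + 77)² = ((-41 + 24) + 77)² = (-17 + 77)² = 60² = 3600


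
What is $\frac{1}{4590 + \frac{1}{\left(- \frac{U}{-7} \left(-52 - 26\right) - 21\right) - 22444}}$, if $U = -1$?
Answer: $\frac{157177}{721442423} \approx 0.00021786$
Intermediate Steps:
$\frac{1}{4590 + \frac{1}{\left(- \frac{U}{-7} \left(-52 - 26\right) - 21\right) - 22444}} = \frac{1}{4590 + \frac{1}{\left(- \frac{-1}{-7} \left(-52 - 26\right) - 21\right) - 22444}} = \frac{1}{4590 + \frac{1}{\left(- \frac{\left(-1\right) \left(-1\right)}{7} \left(-52 - 26\right) - 21\right) - 22444}} = \frac{1}{4590 + \frac{1}{\left(\left(-1\right) \frac{1}{7} \left(-78\right) - 21\right) - 22444}} = \frac{1}{4590 + \frac{1}{\left(\left(- \frac{1}{7}\right) \left(-78\right) - 21\right) - 22444}} = \frac{1}{4590 + \frac{1}{\left(\frac{78}{7} - 21\right) - 22444}} = \frac{1}{4590 + \frac{1}{- \frac{69}{7} - 22444}} = \frac{1}{4590 + \frac{1}{- \frac{157177}{7}}} = \frac{1}{4590 - \frac{7}{157177}} = \frac{1}{\frac{721442423}{157177}} = \frac{157177}{721442423}$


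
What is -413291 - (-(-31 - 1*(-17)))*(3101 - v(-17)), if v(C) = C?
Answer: -456943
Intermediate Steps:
-413291 - (-(-31 - 1*(-17)))*(3101 - v(-17)) = -413291 - (-(-31 - 1*(-17)))*(3101 - 1*(-17)) = -413291 - (-(-31 + 17))*(3101 + 17) = -413291 - (-1*(-14))*3118 = -413291 - 14*3118 = -413291 - 1*43652 = -413291 - 43652 = -456943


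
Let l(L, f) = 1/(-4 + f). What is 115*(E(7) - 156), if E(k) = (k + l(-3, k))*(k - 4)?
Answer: -15410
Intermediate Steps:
E(k) = (-4 + k)*(k + 1/(-4 + k)) (E(k) = (k + 1/(-4 + k))*(k - 4) = (k + 1/(-4 + k))*(-4 + k) = (-4 + k)*(k + 1/(-4 + k)))
115*(E(7) - 156) = 115*((1 + 7**2 - 4*7) - 156) = 115*((1 + 49 - 28) - 156) = 115*(22 - 156) = 115*(-134) = -15410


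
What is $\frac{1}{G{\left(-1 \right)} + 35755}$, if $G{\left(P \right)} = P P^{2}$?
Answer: $\frac{1}{35754} \approx 2.7969 \cdot 10^{-5}$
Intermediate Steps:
$G{\left(P \right)} = P^{3}$
$\frac{1}{G{\left(-1 \right)} + 35755} = \frac{1}{\left(-1\right)^{3} + 35755} = \frac{1}{-1 + 35755} = \frac{1}{35754}$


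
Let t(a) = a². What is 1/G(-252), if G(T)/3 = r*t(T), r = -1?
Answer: -1/190512 ≈ -5.2490e-6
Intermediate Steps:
G(T) = -3*T² (G(T) = 3*(-T²) = -3*T²)
1/G(-252) = 1/(-3*(-252)²) = 1/(-3*63504) = 1/(-190512) = -1/190512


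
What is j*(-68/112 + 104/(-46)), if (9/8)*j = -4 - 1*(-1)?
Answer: 3694/483 ≈ 7.6480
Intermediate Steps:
j = -8/3 (j = 8*(-4 - 1*(-1))/9 = 8*(-4 + 1)/9 = (8/9)*(-3) = -8/3 ≈ -2.6667)
j*(-68/112 + 104/(-46)) = -8*(-68/112 + 104/(-46))/3 = -8*(-68*1/112 + 104*(-1/46))/3 = -8*(-17/28 - 52/23)/3 = -8/3*(-1847/644) = 3694/483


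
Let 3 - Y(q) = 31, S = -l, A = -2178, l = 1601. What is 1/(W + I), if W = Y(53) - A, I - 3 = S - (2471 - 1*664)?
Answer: -1/1255 ≈ -0.00079681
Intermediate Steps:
S = -1601 (S = -1*1601 = -1601)
I = -3405 (I = 3 + (-1601 - (2471 - 1*664)) = 3 + (-1601 - (2471 - 664)) = 3 + (-1601 - 1*1807) = 3 + (-1601 - 1807) = 3 - 3408 = -3405)
Y(q) = -28 (Y(q) = 3 - 1*31 = 3 - 31 = -28)
W = 2150 (W = -28 - 1*(-2178) = -28 + 2178 = 2150)
1/(W + I) = 1/(2150 - 3405) = 1/(-1255) = -1/1255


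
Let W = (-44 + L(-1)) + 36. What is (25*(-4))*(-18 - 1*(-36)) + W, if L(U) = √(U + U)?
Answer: -1808 + I*√2 ≈ -1808.0 + 1.4142*I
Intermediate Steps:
L(U) = √2*√U (L(U) = √(2*U) = √2*√U)
W = -8 + I*√2 (W = (-44 + √2*√(-1)) + 36 = (-44 + √2*I) + 36 = (-44 + I*√2) + 36 = -8 + I*√2 ≈ -8.0 + 1.4142*I)
(25*(-4))*(-18 - 1*(-36)) + W = (25*(-4))*(-18 - 1*(-36)) + (-8 + I*√2) = -100*(-18 + 36) + (-8 + I*√2) = -100*18 + (-8 + I*√2) = -1800 + (-8 + I*√2) = -1808 + I*√2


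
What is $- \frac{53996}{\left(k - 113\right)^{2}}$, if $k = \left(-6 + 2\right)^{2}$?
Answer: $- \frac{53996}{9409} \approx -5.7388$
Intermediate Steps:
$k = 16$ ($k = \left(-4\right)^{2} = 16$)
$- \frac{53996}{\left(k - 113\right)^{2}} = - \frac{53996}{\left(16 - 113\right)^{2}} = - \frac{53996}{\left(-97\right)^{2}} = - \frac{53996}{9409}$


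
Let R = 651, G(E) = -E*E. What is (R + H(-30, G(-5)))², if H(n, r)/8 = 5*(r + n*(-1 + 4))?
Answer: 15594601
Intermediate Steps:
G(E) = -E²
H(n, r) = 40*r + 120*n (H(n, r) = 8*(5*(r + n*(-1 + 4))) = 8*(5*(r + n*3)) = 8*(5*(r + 3*n)) = 8*(5*r + 15*n) = 40*r + 120*n)
(R + H(-30, G(-5)))² = (651 + (40*(-1*(-5)²) + 120*(-30)))² = (651 + (40*(-1*25) - 3600))² = (651 + (40*(-25) - 3600))² = (651 + (-1000 - 3600))² = (651 - 4600)² = (-3949)² = 15594601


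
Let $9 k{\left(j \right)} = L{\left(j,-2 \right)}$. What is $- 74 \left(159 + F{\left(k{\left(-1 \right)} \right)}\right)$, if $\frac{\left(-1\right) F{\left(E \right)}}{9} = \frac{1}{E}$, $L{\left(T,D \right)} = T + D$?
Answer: $-13764$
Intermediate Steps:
$L{\left(T,D \right)} = D + T$
$k{\left(j \right)} = - \frac{2}{9} + \frac{j}{9}$ ($k{\left(j \right)} = \frac{-2 + j}{9} = - \frac{2}{9} + \frac{j}{9}$)
$F{\left(E \right)} = - \frac{9}{E}$
$- 74 \left(159 + F{\left(k{\left(-1 \right)} \right)}\right) = - 74 \left(159 - \frac{9}{- \frac{2}{9} + \frac{1}{9} \left(-1\right)}\right) = - 74 \left(159 - \frac{9}{- \frac{2}{9} - \frac{1}{9}}\right) = - 74 \left(159 - \frac{9}{- \frac{1}{3}}\right) = - 74 \left(159 - -27\right) = - 74 \left(159 + 27\right) = \left(-74\right) 186 = -13764$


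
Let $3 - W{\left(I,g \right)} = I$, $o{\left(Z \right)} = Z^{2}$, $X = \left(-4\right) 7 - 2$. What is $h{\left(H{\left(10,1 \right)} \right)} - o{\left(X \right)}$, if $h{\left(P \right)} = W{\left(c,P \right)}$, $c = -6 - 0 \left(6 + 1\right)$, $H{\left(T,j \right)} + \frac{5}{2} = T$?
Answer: $-891$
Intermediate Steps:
$H{\left(T,j \right)} = - \frac{5}{2} + T$
$X = -30$ ($X = -28 - 2 = -30$)
$c = -6$ ($c = -6 - 0 \cdot 7 = -6 - 0 = -6 + 0 = -6$)
$W{\left(I,g \right)} = 3 - I$
$h{\left(P \right)} = 9$ ($h{\left(P \right)} = 3 - -6 = 3 + 6 = 9$)
$h{\left(H{\left(10,1 \right)} \right)} - o{\left(X \right)} = 9 - \left(-30\right)^{2} = 9 - 900 = -891$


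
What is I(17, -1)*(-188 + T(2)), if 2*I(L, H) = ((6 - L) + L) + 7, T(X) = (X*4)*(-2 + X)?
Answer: -1222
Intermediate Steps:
T(X) = 4*X*(-2 + X) (T(X) = (4*X)*(-2 + X) = 4*X*(-2 + X))
I(L, H) = 13/2 (I(L, H) = (((6 - L) + L) + 7)/2 = (6 + 7)/2 = (½)*13 = 13/2)
I(17, -1)*(-188 + T(2)) = 13*(-188 + 4*2*(-2 + 2))/2 = 13*(-188 + 4*2*0)/2 = 13*(-188 + 0)/2 = (13/2)*(-188) = -1222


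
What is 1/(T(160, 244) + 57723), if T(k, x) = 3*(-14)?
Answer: 1/57681 ≈ 1.7337e-5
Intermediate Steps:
T(k, x) = -42
1/(T(160, 244) + 57723) = 1/(-42 + 57723) = 1/57681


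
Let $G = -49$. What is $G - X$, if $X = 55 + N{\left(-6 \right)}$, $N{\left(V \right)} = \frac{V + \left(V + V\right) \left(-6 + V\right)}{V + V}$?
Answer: $- \frac{185}{2} \approx -92.5$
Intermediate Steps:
$N{\left(V \right)} = \frac{V + 2 V \left(-6 + V\right)}{2 V}$
$X = \frac{87}{2}$ ($X = 55 - \frac{23}{2} = \frac{87}{2} \approx 43.5$)
$G - X = -49 - \frac{87}{2} = - \frac{185}{2}$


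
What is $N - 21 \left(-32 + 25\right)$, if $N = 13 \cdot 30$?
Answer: $537$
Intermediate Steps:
$N = 390$
$N - 21 \left(-32 + 25\right) = 390 - 21 \left(-32 + 25\right) = 390 - -147 = 390 + 147 = 537$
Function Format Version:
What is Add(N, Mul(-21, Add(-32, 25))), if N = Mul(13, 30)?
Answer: 537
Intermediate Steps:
N = 390
Add(N, Mul(-21, Add(-32, 25))) = Add(390, Mul(-21, Add(-32, 25))) = Add(390, Mul(-21, -7)) = Add(390, 147) = 537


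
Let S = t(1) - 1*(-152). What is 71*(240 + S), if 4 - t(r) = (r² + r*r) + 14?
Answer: 26980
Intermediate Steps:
t(r) = -10 - 2*r² (t(r) = 4 - ((r² + r*r) + 14) = 4 - ((r² + r²) + 14) = 4 - (2*r² + 14) = 4 - (14 + 2*r²) = 4 + (-14 - 2*r²) = -10 - 2*r²)
S = 140 (S = (-10 - 2*1²) - 1*(-152) = (-10 - 2*1) + 152 = (-10 - 2) + 152 = -12 + 152 = 140)
71*(240 + S) = 71*(240 + 140) = 71*380 = 26980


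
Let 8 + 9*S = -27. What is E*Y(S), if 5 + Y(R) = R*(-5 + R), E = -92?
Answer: -220340/81 ≈ -2720.2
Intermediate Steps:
S = -35/9 (S = -8/9 + (1/9)*(-27) = -8/9 - 3 = -35/9 ≈ -3.8889)
Y(R) = -5 + R*(-5 + R)
E*Y(S) = -92*(-5 + (-35/9)**2 - 5*(-35/9)) = -92*(-5 + 1225/81 + 175/9) = -92*2395/81 = -220340/81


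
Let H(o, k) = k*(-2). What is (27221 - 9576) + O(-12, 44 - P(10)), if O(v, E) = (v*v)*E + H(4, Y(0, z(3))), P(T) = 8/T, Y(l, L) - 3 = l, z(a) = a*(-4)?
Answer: 119299/5 ≈ 23860.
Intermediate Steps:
z(a) = -4*a
Y(l, L) = 3 + l
H(o, k) = -2*k
O(v, E) = -6 + E*v**2 (O(v, E) = (v*v)*E - 2*(3 + 0) = v**2*E - 2*3 = E*v**2 - 6 = -6 + E*v**2)
(27221 - 9576) + O(-12, 44 - P(10)) = (27221 - 9576) + (-6 + (44 - 8/10)*(-12)**2) = 17645 + (-6 + (44 - 8/10)*144) = 17645 + (-6 + (44 - 1*4/5)*144) = 17645 + (-6 + (44 - 4/5)*144) = 17645 + (-6 + (216/5)*144) = 17645 + (-6 + 31104/5) = 17645 + 31074/5 = 119299/5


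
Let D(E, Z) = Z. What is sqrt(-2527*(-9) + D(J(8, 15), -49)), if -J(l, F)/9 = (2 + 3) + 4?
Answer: sqrt(22694) ≈ 150.65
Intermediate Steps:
J(l, F) = -81 (J(l, F) = -9*((2 + 3) + 4) = -9*(5 + 4) = -9*9 = -81)
sqrt(-2527*(-9) + D(J(8, 15), -49)) = sqrt(-2527*(-9) - 49) = sqrt(22743 - 49) = sqrt(22694)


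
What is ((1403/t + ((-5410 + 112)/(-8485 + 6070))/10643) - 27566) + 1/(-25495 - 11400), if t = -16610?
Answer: -5789381389781684169/210018272064370 ≈ -27566.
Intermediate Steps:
((1403/t + ((-5410 + 112)/(-8485 + 6070))/10643) - 27566) + 1/(-25495 - 11400) = ((1403/(-16610) + ((-5410 + 112)/(-8485 + 6070))/10643) - 27566) + 1/(-25495 - 11400) = ((1403*(-1/16610) - 5298/(-2415)*(1/10643)) - 27566) + 1/(-36895) = ((-1403/16610 - 5298*(-1/2415)*(1/10643)) - 27566) - 1/36895 = ((-1403/16610 + (1766/805)*(1/10643)) - 27566) - 1/36895 = ((-1403/16610 + 1766/8567615) - 27566) - 1/36895 = (-2398206117/28461617030 - 27566) - 1/36895 = -784575333255097/28461617030 - 1/36895 = -5789381389781684169/210018272064370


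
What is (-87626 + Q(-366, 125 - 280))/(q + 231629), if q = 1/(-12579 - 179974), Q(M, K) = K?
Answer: -16902494893/44600858836 ≈ -0.37897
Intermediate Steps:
q = -1/192553 (q = 1/(-192553) = -1/192553 ≈ -5.1934e-6)
(-87626 + Q(-366, 125 - 280))/(q + 231629) = (-87626 + (125 - 280))/(-1/192553 + 231629) = (-87626 - 155)/(44600858836/192553) = -87781*192553/44600858836 = -16902494893/44600858836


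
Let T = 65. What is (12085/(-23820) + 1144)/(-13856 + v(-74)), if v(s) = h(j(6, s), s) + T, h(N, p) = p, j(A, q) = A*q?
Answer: -5447599/66052860 ≈ -0.082473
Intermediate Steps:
v(s) = 65 + s (v(s) = s + 65 = 65 + s)
(12085/(-23820) + 1144)/(-13856 + v(-74)) = (12085/(-23820) + 1144)/(-13856 + (65 - 74)) = (12085*(-1/23820) + 1144)/(-13856 - 9) = (-2417/4764 + 1144)/(-13865) = (5447599/4764)*(-1/13865) = -5447599/66052860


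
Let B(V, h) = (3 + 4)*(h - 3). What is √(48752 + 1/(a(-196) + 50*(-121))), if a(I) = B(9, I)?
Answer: √300086158645/2481 ≈ 220.80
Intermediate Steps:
B(V, h) = -21 + 7*h (B(V, h) = 7*(-3 + h) = -21 + 7*h)
a(I) = -21 + 7*I
√(48752 + 1/(a(-196) + 50*(-121))) = √(48752 + 1/((-21 + 7*(-196)) + 50*(-121))) = √(48752 + 1/((-21 - 1372) - 6050)) = √(48752 + 1/(-1393 - 6050)) = √(48752 + 1/(-7443)) = √(48752 - 1/7443) = √(362861135/7443) = √300086158645/2481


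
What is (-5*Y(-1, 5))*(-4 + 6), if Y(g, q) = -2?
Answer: 20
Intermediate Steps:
(-5*Y(-1, 5))*(-4 + 6) = (-5*(-2))*(-4 + 6) = 10*2 = 20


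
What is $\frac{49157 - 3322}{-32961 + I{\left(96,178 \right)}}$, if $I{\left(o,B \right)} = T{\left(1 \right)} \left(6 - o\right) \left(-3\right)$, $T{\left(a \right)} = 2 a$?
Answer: $- \frac{45835}{32421} \approx -1.4137$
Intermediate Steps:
$I{\left(o,B \right)} = -36 + 6 o$ ($I{\left(o,B \right)} = 2 \cdot 1 \left(6 - o\right) \left(-3\right) = 2 \left(6 - o\right) \left(-3\right) = \left(12 - 2 o\right) \left(-3\right) = -36 + 6 o$)
$\frac{49157 - 3322}{-32961 + I{\left(96,178 \right)}} = \frac{49157 - 3322}{-32961 + \left(-36 + 6 \cdot 96\right)} = \frac{45835}{-32961 + \left(-36 + 576\right)} = \frac{45835}{-32961 + 540} = \frac{45835}{-32421} = 45835 \left(- \frac{1}{32421}\right) = - \frac{45835}{32421}$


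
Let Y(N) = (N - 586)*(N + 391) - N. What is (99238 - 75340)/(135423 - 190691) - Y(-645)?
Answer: -8658269195/27634 ≈ -3.1332e+5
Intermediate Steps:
Y(N) = -N + (-586 + N)*(391 + N) (Y(N) = (-586 + N)*(391 + N) - N = -N + (-586 + N)*(391 + N))
(99238 - 75340)/(135423 - 190691) - Y(-645) = (99238 - 75340)/(135423 - 190691) - (-229126 + (-645)² - 196*(-645)) = 23898/(-55268) - (-229126 + 416025 + 126420) = 23898*(-1/55268) - 1*313319 = -11949/27634 - 313319 = -8658269195/27634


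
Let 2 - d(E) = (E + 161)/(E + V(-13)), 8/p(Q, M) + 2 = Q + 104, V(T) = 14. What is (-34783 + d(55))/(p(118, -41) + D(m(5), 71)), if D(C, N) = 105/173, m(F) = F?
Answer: -7612333025/140783 ≈ -54071.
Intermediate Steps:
p(Q, M) = 8/(102 + Q) (p(Q, M) = 8/(-2 + (Q + 104)) = 8/(-2 + (104 + Q)) = 8/(102 + Q))
d(E) = 2 - (161 + E)/(14 + E) (d(E) = 2 - (E + 161)/(E + 14) = 2 - (161 + E)/(14 + E))
D(C, N) = 105/173 (D(C, N) = 105*(1/173) = 105/173)
(-34783 + d(55))/(p(118, -41) + D(m(5), 71)) = (-34783 + (-133 + 55)/(14 + 55))/(8/(102 + 118) + 105/173) = (-34783 - 78/69)/(8/220 + 105/173) = (-34783 + (1/69)*(-78))/(8*(1/220) + 105/173) = (-34783 - 26/23)/(2/55 + 105/173) = -800035/(23*6121/9515) = -800035/23*9515/6121 = -7612333025/140783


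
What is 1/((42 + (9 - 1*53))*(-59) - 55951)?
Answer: -1/55833 ≈ -1.7911e-5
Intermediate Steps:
1/((42 + (9 - 1*53))*(-59) - 55951) = 1/((42 + (9 - 53))*(-59) - 55951) = 1/((42 - 44)*(-59) - 55951) = 1/(-2*(-59) - 55951) = 1/(118 - 55951) = 1/(-55833) = -1/55833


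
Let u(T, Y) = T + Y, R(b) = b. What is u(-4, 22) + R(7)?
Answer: 25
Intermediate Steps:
u(-4, 22) + R(7) = (-4 + 22) + 7 = 18 + 7 = 25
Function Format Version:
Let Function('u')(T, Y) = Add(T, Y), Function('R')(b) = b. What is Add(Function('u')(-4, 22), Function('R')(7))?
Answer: 25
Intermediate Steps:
Add(Function('u')(-4, 22), Function('R')(7)) = Add(Add(-4, 22), 7) = Add(18, 7) = 25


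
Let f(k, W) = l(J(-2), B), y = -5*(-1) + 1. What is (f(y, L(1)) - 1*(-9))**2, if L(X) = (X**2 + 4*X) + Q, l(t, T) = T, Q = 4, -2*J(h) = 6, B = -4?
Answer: 25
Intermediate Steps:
J(h) = -3 (J(h) = -1/2*6 = -3)
L(X) = 4 + X**2 + 4*X (L(X) = (X**2 + 4*X) + 4 = 4 + X**2 + 4*X)
y = 6 (y = 5 + 1 = 6)
f(k, W) = -4
(f(y, L(1)) - 1*(-9))**2 = (-4 - 1*(-9))**2 = (-4 + 9)**2 = 5**2 = 25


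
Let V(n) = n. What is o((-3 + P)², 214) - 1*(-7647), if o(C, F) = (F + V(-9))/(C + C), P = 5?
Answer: 61381/8 ≈ 7672.6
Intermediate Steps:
o(C, F) = (-9 + F)/(2*C) (o(C, F) = (F - 9)/(C + C) = (-9 + F)/((2*C)) = (-9 + F)*(1/(2*C)) = (-9 + F)/(2*C))
o((-3 + P)², 214) - 1*(-7647) = (-9 + 214)/(2*((-3 + 5)²)) - 1*(-7647) = (½)*205/2² + 7647 = (½)*205/4 + 7647 = (½)*(¼)*205 + 7647 = 205/8 + 7647 = 61381/8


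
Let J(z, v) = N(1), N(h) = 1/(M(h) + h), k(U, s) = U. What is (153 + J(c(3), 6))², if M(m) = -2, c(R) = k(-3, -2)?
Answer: 23104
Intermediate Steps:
c(R) = -3
N(h) = 1/(-2 + h)
J(z, v) = -1 (J(z, v) = 1/(-2 + 1) = 1/(-1) = -1)
(153 + J(c(3), 6))² = (153 - 1)² = 152² = 23104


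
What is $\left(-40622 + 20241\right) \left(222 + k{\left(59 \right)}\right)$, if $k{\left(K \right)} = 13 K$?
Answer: $-20156809$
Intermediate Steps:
$\left(-40622 + 20241\right) \left(222 + k{\left(59 \right)}\right) = \left(-40622 + 20241\right) \left(222 + 13 \cdot 59\right) = - 20381 \left(222 + 767\right) = \left(-20381\right) 989 = -20156809$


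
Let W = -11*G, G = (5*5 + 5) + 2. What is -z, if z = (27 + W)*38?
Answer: 12350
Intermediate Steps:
G = 32 (G = (25 + 5) + 2 = 30 + 2 = 32)
W = -352 ≈ -352.00
z = -12350 (z = (27 - 352)*38 = -325*38 = -12350)
-z = -1*(-12350) = 12350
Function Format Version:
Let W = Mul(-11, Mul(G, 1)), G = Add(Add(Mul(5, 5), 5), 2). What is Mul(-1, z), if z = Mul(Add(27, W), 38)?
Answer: 12350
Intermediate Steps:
G = 32 (G = Add(Add(25, 5), 2) = Add(30, 2) = 32)
W = -352 (W = Mul(-11, Mul(32, 1)) = Mul(-11, 32) = -352)
z = -12350 (z = Mul(Add(27, -352), 38) = Mul(-325, 38) = -12350)
Mul(-1, z) = Mul(-1, -12350) = 12350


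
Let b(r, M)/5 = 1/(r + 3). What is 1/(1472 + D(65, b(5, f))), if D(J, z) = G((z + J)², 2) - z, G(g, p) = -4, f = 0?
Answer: 8/11739 ≈ 0.00068149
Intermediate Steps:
b(r, M) = 5/(3 + r) (b(r, M) = 5/(r + 3) = 5/(3 + r))
D(J, z) = -4 - z
1/(1472 + D(65, b(5, f))) = 1/(1472 + (-4 - 5/(3 + 5))) = 1/(1472 + (-4 - 5/8)) = 1/(1472 - 37/8) = 1/(11739/8) = 8/11739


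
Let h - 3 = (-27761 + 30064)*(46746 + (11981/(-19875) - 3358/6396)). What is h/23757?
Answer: 2280826596193087/503333619750 ≈ 4531.4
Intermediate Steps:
h = 2280826596193087/21186750 (h = 3 + (-27761 + 30064)*(46746 + (11981/(-19875) - 3358/6396)) = 3 + 2303*(46746 + (11981*(-1/19875) - 3358*1/6396)) = 3 + 2303*(46746 + (-11981/19875 - 1679/3198)) = 3 + 2303*(46746 - 23895121/21186750) = 3 + 2303*(990371920379/21186750) = 3 + 2280826532632837/21186750 = 2280826596193087/21186750 ≈ 1.0765e+8)
h/23757 = (2280826596193087/21186750)/23757 = (2280826596193087/21186750)*(1/23757) = 2280826596193087/503333619750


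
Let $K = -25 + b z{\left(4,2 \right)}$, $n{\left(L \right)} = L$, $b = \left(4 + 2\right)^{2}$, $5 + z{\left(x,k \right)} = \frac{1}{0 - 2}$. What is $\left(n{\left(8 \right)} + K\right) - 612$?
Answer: $-827$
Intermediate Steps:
$z{\left(x,k \right)} = - \frac{11}{2}$ ($z{\left(x,k \right)} = -5 + \frac{1}{0 - 2} = -5 + \frac{1}{-2} = -5 - \frac{1}{2} = - \frac{11}{2}$)
$b = 36$ ($b = 6^{2} = 36$)
$K = -223$ ($K = -25 + 36 \left(- \frac{11}{2}\right) = -25 - 198 = -223$)
$\left(n{\left(8 \right)} + K\right) - 612 = \left(8 - 223\right) - 612 = -215 - 612 = -827$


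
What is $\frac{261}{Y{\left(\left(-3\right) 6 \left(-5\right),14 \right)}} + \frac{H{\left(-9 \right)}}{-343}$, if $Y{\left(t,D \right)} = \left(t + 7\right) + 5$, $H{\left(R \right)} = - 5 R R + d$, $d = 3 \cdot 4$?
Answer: $\frac{43203}{11662} \approx 3.7046$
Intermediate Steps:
$d = 12$
$H{\left(R \right)} = 12 - 5 R^{2}$ ($H{\left(R \right)} = - 5 R R + 12 = - 5 R^{2} + 12 = 12 - 5 R^{2}$)
$Y{\left(t,D \right)} = 12 + t$ ($Y{\left(t,D \right)} = \left(7 + t\right) + 5 = 12 + t$)
$\frac{261}{Y{\left(\left(-3\right) 6 \left(-5\right),14 \right)}} + \frac{H{\left(-9 \right)}}{-343} = \frac{261}{12 + \left(-3\right) 6 \left(-5\right)} + \frac{12 - 5 \left(-9\right)^{2}}{-343} = \frac{261}{12 - -90} + \left(12 - 405\right) \left(- \frac{1}{343}\right) = \frac{261}{12 + 90} + \left(12 - 405\right) \left(- \frac{1}{343}\right) = \frac{261}{102} - - \frac{393}{343} = 261 \cdot \frac{1}{102} + \frac{393}{343} = \frac{87}{34} + \frac{393}{343} = \frac{43203}{11662}$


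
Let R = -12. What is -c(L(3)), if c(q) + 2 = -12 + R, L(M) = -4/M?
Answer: 26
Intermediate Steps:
c(q) = -26 (c(q) = -2 + (-12 - 12) = -2 - 24 = -26)
-c(L(3)) = -1*(-26) = 26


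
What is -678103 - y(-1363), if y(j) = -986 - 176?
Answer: -676941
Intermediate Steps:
y(j) = -1162
-678103 - y(-1363) = -678103 - 1*(-1162) = -678103 + 1162 = -676941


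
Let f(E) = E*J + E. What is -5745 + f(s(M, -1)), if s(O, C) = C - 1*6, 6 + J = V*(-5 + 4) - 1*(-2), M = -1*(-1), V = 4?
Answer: -5696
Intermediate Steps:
M = 1
J = -8 (J = -6 + (4*(-5 + 4) - 1*(-2)) = -6 + (4*(-1) + 2) = -6 + (-4 + 2) = -6 - 2 = -8)
s(O, C) = -6 + C (s(O, C) = C - 6 = -6 + C)
f(E) = -7*E (f(E) = E*(-8) + E = -8*E + E = -7*E)
-5745 + f(s(M, -1)) = -5745 - 7*(-6 - 1) = -5745 - 7*(-7) = -5745 + 49 = -5696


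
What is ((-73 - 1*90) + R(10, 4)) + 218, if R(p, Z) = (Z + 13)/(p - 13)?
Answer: 148/3 ≈ 49.333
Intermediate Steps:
R(p, Z) = (13 + Z)/(-13 + p)
((-73 - 1*90) + R(10, 4)) + 218 = ((-73 - 1*90) + (13 + 4)/(-13 + 10)) + 218 = ((-73 - 90) + 17/(-3)) + 218 = (-163 - ⅓*17) + 218 = (-163 - 17/3) + 218 = -506/3 + 218 = 148/3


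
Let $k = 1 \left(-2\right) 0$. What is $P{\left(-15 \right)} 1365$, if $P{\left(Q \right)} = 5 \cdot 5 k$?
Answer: $0$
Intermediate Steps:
$k = 0$ ($k = \left(-2\right) 0 = 0$)
$P{\left(Q \right)} = 0$ ($P{\left(Q \right)} = 5 \cdot 5 \cdot 0 = 25 \cdot 0 = 0$)
$P{\left(-15 \right)} 1365 = 0 \cdot 1365 = 0$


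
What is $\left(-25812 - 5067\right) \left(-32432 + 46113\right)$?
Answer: $-422455599$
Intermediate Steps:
$\left(-25812 - 5067\right) \left(-32432 + 46113\right) = \left(-30879\right) 13681 = -422455599$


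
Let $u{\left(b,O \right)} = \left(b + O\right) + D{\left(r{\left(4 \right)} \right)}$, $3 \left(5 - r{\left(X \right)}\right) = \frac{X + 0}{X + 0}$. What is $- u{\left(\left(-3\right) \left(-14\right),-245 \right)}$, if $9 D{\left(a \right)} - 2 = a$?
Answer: $\frac{5461}{27} \approx 202.26$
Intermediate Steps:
$r{\left(X \right)} = \frac{14}{3}$ ($r{\left(X \right)} = 5 - \frac{\left(X + 0\right) \frac{1}{X + 0}}{3} = 5 - \frac{X \frac{1}{X}}{3} = 5 - \frac{1}{3} = \frac{14}{3}$)
$D{\left(a \right)} = \frac{2}{9} + \frac{a}{9}$
$u{\left(b,O \right)} = \frac{20}{27} + O + b$ ($u{\left(b,O \right)} = \left(b + O\right) + \left(\frac{2}{9} + \frac{1}{9} \cdot \frac{14}{3}\right) = \left(O + b\right) + \left(\frac{2}{9} + \frac{14}{27}\right) = \left(O + b\right) + \frac{20}{27} = \frac{20}{27} + O + b$)
$- u{\left(\left(-3\right) \left(-14\right),-245 \right)} = - (\frac{20}{27} - 245 - -42) = - (\frac{20}{27} - 245 + 42) = \left(-1\right) \left(- \frac{5461}{27}\right) = \frac{5461}{27}$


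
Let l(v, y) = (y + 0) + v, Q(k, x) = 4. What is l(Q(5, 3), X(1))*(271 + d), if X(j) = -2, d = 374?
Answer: 1290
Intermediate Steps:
l(v, y) = v + y (l(v, y) = y + v = v + y)
l(Q(5, 3), X(1))*(271 + d) = (4 - 2)*(271 + 374) = 2*645 = 1290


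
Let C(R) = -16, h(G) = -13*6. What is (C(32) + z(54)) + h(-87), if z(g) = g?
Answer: -40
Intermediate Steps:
h(G) = -78
(C(32) + z(54)) + h(-87) = (-16 + 54) - 78 = 38 - 78 = -40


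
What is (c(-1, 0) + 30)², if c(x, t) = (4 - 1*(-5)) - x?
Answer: 1600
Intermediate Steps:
c(x, t) = 9 - x (c(x, t) = (4 + 5) - x = 9 - x)
(c(-1, 0) + 30)² = ((9 - 1*(-1)) + 30)² = ((9 + 1) + 30)² = (10 + 30)² = 40² = 1600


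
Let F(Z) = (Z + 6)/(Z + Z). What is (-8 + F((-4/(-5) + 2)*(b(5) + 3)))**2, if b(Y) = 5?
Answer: 680625/12544 ≈ 54.259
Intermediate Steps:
F(Z) = (6 + Z)/(2*Z) (F(Z) = (6 + Z)/((2*Z)) = (6 + Z)*(1/(2*Z)) = (6 + Z)/(2*Z))
(-8 + F((-4/(-5) + 2)*(b(5) + 3)))**2 = (-8 + (6 + (-4/(-5) + 2)*(5 + 3))/(2*(((-4/(-5) + 2)*(5 + 3)))))**2 = (-8 + (6 + (-4*(-1/5) + 2)*8)/(2*(((-4*(-1/5) + 2)*8))))**2 = (-8 + (6 + (4/5 + 2)*8)/(2*(((4/5 + 2)*8))))**2 = (-8 + (6 + (14/5)*8)/(2*(((14/5)*8))))**2 = (-8 + (6 + 112/5)/(2*(112/5)))**2 = (-8 + (1/2)*(5/112)*(142/5))**2 = (-8 + 71/112)**2 = (-825/112)**2 = 680625/12544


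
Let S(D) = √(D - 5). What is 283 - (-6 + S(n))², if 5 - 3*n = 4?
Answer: 755/3 + 4*I*√42 ≈ 251.67 + 25.923*I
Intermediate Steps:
n = ⅓ (n = 5/3 - ⅓*4 = 5/3 - 4/3 = ⅓ ≈ 0.33333)
S(D) = √(-5 + D)
283 - (-6 + S(n))² = 283 - (-6 + √(-5 + ⅓))² = 283 - (-6 + √(-14/3))² = 283 - (-6 + I*√42/3)²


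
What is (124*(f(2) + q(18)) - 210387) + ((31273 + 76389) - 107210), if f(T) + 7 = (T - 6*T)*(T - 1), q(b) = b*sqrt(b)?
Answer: -212043 + 6696*sqrt(2) ≈ -2.0257e+5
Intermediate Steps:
q(b) = b**(3/2)
f(T) = -7 - 5*T*(-1 + T) (f(T) = -7 + (T - 6*T)*(T - 1) = -7 + (-5*T)*(-1 + T) = -7 - 5*T*(-1 + T))
(124*(f(2) + q(18)) - 210387) + ((31273 + 76389) - 107210) = (124*((-7 - 5*2**2 + 5*2) + 18**(3/2)) - 210387) + ((31273 + 76389) - 107210) = (124*((-7 - 5*4 + 10) + 54*sqrt(2)) - 210387) + (107662 - 107210) = (124*((-7 - 20 + 10) + 54*sqrt(2)) - 210387) + 452 = (124*(-17 + 54*sqrt(2)) - 210387) + 452 = ((-2108 + 6696*sqrt(2)) - 210387) + 452 = (-212495 + 6696*sqrt(2)) + 452 = -212043 + 6696*sqrt(2)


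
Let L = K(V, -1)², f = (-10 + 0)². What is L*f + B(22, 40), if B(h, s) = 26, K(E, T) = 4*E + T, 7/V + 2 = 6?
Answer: 3626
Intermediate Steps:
V = 7/4 (V = 7/(-2 + 6) = 7/4 ≈ 1.7500)
K(E, T) = T + 4*E
f = 100 (f = (-10)² = 100)
L = 36 (L = (-1 + 4*(7/4))² = (-1 + 7)² = 6² = 36)
L*f + B(22, 40) = 36*100 + 26 = 3600 + 26 = 3626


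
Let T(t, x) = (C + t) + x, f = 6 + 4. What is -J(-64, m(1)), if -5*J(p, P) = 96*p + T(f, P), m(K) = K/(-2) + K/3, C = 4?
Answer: -36781/30 ≈ -1226.0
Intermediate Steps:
f = 10
T(t, x) = 4 + t + x (T(t, x) = (4 + t) + x = 4 + t + x)
m(K) = -K/6 (m(K) = K*(-1/2) + K*(1/3) = -K/2 + K/3 = -K/6)
J(p, P) = -14/5 - 96*p/5 - P/5 (J(p, P) = -(96*p + (4 + 10 + P))/5 = -(96*p + (14 + P))/5 = -(14 + P + 96*p)/5 = -14/5 - 96*p/5 - P/5)
-J(-64, m(1)) = -(-14/5 - 96/5*(-64) - (-1)/30) = -(-14/5 + 6144/5 - 1/5*(-1/6)) = -(-14/5 + 6144/5 + 1/30) = -1*36781/30 = -36781/30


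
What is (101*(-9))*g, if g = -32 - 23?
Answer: 49995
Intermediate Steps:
g = -55
(101*(-9))*g = (101*(-9))*(-55) = -909*(-55) = 49995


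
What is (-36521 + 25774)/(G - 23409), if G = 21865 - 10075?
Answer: 10747/11619 ≈ 0.92495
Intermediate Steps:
G = 11790
(-36521 + 25774)/(G - 23409) = (-36521 + 25774)/(11790 - 23409) = -10747/(-11619) = -10747*(-1/11619) = 10747/11619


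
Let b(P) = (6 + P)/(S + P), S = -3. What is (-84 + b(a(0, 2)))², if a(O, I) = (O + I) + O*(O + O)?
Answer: 8464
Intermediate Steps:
a(O, I) = I + O + 2*O² (a(O, I) = (I + O) + O*(2*O) = (I + O) + 2*O² = I + O + 2*O²)
b(P) = (6 + P)/(-3 + P)
(-84 + b(a(0, 2)))² = (-84 + (6 + (2 + 0 + 2*0²))/(-3 + (2 + 0 + 2*0²)))² = (-84 + (6 + (2 + 0 + 2*0))/(-3 + (2 + 0 + 2*0)))² = (-84 + (6 + (2 + 0 + 0))/(-3 + (2 + 0 + 0)))² = (-84 + (6 + 2)/(-3 + 2))² = (-84 + 8/(-1))² = (-84 - 1*8)² = (-84 - 8)² = (-92)² = 8464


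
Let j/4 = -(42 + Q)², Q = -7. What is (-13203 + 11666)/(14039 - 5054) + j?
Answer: -44028037/8985 ≈ -4900.2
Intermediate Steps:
j = -4900 (j = 4*(-(42 - 7)²) = 4*(-1*35²) = 4*(-1*1225) = 4*(-1225) = -4900)
(-13203 + 11666)/(14039 - 5054) + j = (-13203 + 11666)/(14039 - 5054) - 4900 = -1537/8985 - 4900 = -44028037/8985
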